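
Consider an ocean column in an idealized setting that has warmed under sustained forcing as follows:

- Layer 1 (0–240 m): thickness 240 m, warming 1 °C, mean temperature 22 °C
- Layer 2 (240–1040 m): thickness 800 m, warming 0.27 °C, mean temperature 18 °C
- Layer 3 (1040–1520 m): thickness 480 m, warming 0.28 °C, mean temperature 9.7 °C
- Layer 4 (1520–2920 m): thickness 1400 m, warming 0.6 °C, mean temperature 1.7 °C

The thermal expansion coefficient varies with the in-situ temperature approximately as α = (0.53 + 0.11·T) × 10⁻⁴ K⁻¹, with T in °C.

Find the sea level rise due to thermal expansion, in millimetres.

Layer 1: α = (0.53 + 0.11×22)×10⁻⁴ = 2.95×10⁻⁴ K⁻¹
Layer 2: α = (0.53 + 0.11×18)×10⁻⁴ = 2.51×10⁻⁴ K⁻¹
Layer 3: α = (0.53 + 0.11×9.7)×10⁻⁴ = 1.597×10⁻⁴ K⁻¹
Layer 4: α = (0.53 + 0.11×1.7)×10⁻⁴ = 0.717×10⁻⁴ K⁻¹
0–240 m: 1 × 240 × 2.95×10⁻⁴ = 0.07080 m
240–1040 m: 2.51×10⁻⁴ × 0.27 × 800 = 0.054216 m
1040–1520 m: 1.597×10⁻⁴ × 480 × 0.28 = 0.02146368 m
0.717×10⁻⁴ × 1400 × 0.6 = 0.060228 m
Δh = 0.07080 + 0.054216 + 0.02146368 + 0.060228 = 0.20670768 m

210 mm of thermosteric rise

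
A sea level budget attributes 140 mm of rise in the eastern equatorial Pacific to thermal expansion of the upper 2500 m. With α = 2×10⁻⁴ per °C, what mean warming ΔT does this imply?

ΔT = Δh/(αH) = 0.14 / (2×10⁻⁴ × 2500) = 0.2800 °C

about 0.280 °C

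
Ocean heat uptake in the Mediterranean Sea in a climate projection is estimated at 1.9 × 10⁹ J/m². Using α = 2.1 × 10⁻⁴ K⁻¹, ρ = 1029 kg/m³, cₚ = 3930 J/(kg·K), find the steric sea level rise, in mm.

Δh ≈ 98.7 mm

Δh = αQ/(ρcₚ) = 2.1×10⁻⁴ × 1.9×10⁹ / (1029 × 3930) ≈ 0.098665 m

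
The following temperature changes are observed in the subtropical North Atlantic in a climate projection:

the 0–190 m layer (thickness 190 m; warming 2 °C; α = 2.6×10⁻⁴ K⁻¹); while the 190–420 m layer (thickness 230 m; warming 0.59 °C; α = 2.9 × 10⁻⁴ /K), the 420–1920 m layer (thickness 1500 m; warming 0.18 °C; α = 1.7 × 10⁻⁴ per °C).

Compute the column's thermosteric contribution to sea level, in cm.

18.4 cm of thermosteric rise

0–190 m: 2.6×10⁻⁴ × 190 × 2 = 0.09880 m
190–420 m: 2.9×10⁻⁴ × 0.59 × 230 = 0.039353 m
420–1920 m: 0.18 × 1500 × 1.7×10⁻⁴ = 0.04590 m
Δh = 0.09880 + 0.039353 + 0.04590 = 0.184053 m ≈ 18.4 cm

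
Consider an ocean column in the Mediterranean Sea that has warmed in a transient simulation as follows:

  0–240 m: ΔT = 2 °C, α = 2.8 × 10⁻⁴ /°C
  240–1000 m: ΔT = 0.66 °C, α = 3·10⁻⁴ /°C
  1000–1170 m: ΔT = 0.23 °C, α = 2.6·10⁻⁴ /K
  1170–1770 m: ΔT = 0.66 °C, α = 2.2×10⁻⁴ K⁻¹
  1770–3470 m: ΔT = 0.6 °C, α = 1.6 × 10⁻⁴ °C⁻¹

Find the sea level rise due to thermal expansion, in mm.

Layer 1: 2.8×10⁻⁴ × 2 × 240 = 0.13440 m
3×10⁻⁴ × 760 × 0.66 = 0.15048 m
1000–1170 m: 170 × 0.23 × 2.6×10⁻⁴ = 0.010166 m
1170–1770 m: 600 × 2.2×10⁻⁴ × 0.66 = 0.08712 m
1770–3470 m: 0.6 × 1700 × 1.6×10⁻⁴ = 0.16320 m
Δh = 0.13440 + 0.15048 + 0.010166 + 0.08712 + 0.16320 = 0.545366 m

about 545 mm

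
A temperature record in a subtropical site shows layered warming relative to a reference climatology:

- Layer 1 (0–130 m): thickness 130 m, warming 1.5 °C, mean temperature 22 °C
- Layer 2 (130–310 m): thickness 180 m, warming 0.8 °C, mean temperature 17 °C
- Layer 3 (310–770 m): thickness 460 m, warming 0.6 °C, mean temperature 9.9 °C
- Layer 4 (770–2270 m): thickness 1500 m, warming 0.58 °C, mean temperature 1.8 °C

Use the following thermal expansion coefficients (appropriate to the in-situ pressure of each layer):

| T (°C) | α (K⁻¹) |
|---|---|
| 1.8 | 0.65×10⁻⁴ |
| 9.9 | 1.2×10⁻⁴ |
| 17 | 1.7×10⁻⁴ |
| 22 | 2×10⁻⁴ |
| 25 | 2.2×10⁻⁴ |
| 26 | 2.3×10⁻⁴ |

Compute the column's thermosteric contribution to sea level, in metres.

Δh = 0.153 m

Layer 1 at 22 °C → α = 2×10⁻⁴ K⁻¹
Layer 2 at 17 °C → α = 1.7×10⁻⁴ K⁻¹
Layer 3 at 9.9 °C → α = 1.2×10⁻⁴ K⁻¹
Layer 4 at 1.8 °C → α = 0.65×10⁻⁴ K⁻¹
0–130 m: 2×10⁻⁴ × 1.5 × 130 = 0.03900 m
0.8 × 180 × 1.7×10⁻⁴ = 0.02448 m
310–770 m: 460 × 0.6 × 1.2×10⁻⁴ = 0.03312 m
0.58 × 1500 × 0.65×10⁻⁴ = 0.05655 m
Δh = 0.03900 + 0.02448 + 0.03312 + 0.05655 = 0.15315 m ≈ 0.153 m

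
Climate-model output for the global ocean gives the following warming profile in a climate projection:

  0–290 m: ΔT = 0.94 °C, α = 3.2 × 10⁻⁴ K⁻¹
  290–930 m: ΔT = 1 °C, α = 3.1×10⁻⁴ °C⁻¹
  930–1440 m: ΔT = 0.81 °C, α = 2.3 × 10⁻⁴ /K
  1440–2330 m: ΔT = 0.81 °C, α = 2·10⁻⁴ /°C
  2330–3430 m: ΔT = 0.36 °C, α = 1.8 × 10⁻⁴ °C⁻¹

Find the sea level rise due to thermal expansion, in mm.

Δh ≈ 600 mm

Layer 1: 290 × 0.94 × 3.2×10⁻⁴ = 0.087232 m
290–930 m: 640 × 1 × 3.1×10⁻⁴ = 0.19840 m
0.81 × 2.3×10⁻⁴ × 510 = 0.095013 m
2×10⁻⁴ × 0.81 × 890 = 0.14418 m
1100 × 0.36 × 1.8×10⁻⁴ = 0.07128 m
Δh = 0.087232 + 0.19840 + 0.095013 + 0.14418 + 0.07128 = 0.596105 m ≈ 600 mm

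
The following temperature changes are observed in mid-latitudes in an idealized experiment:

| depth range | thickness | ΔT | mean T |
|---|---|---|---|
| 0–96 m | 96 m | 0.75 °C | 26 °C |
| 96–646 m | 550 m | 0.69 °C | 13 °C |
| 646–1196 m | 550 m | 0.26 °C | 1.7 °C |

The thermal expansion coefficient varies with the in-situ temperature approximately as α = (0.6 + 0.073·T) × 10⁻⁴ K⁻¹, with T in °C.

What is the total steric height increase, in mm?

about 87.1 mm

Layer 1: α = (0.6 + 0.073×26)×10⁻⁴ = 2.498×10⁻⁴ K⁻¹
Layer 2: α = (0.6 + 0.073×13)×10⁻⁴ = 1.549×10⁻⁴ K⁻¹
Layer 3: α = (0.6 + 0.073×1.7)×10⁻⁴ = 0.7241×10⁻⁴ K⁻¹
0–96 m: 2.498×10⁻⁴ × 0.75 × 96 = 0.0179856 m
550 × 1.549×10⁻⁴ × 0.69 = 0.05878455 m
550 × 0.26 × 0.7241×10⁻⁴ = 0.01035463 m
Δh = 0.0179856 + 0.05878455 + 0.01035463 = 0.08712478 m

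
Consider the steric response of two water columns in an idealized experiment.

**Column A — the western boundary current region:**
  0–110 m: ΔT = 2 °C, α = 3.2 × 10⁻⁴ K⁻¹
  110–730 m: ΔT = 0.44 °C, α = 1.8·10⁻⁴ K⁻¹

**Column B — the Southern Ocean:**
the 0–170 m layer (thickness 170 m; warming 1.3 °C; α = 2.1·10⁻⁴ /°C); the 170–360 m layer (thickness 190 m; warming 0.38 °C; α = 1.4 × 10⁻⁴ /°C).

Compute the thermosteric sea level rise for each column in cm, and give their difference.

Δh_A ≈ 12 cm, Δh_B ≈ 5.7 cm; difference ≈ 6.3 cm

A Layer 1: 2 × 3.2×10⁻⁴ × 110 = 0.07040 m
A 620 × 0.44 × 1.8×10⁻⁴ = 0.049104 m
A total: 0.119504 m
B 0–170 m: 1.3 × 170 × 2.1×10⁻⁴ = 0.04641 m
B 170–360 m: 190 × 1.4×10⁻⁴ × 0.38 = 0.010108 m
B total: 0.056518 m
Difference: 0.119504 − 0.056518 = 0.062986 m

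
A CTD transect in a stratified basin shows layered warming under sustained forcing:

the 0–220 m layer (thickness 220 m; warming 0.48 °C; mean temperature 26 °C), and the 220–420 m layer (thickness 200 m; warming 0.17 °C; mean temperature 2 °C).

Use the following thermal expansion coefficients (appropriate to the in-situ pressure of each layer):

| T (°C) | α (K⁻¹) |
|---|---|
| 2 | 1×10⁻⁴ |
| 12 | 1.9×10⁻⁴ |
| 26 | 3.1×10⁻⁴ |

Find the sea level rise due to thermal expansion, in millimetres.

Δh = 36.1 mm

Layer 1 at 26 °C → α = 3.1×10⁻⁴ K⁻¹
Layer 2 at 2 °C → α = 1×10⁻⁴ K⁻¹
Layer 1: 3.1×10⁻⁴ × 220 × 0.48 = 0.032736 m
220–420 m: 200 × 1×10⁻⁴ × 0.17 = 0.00340 m
Δh = 0.032736 + 0.00340 = 0.036136 m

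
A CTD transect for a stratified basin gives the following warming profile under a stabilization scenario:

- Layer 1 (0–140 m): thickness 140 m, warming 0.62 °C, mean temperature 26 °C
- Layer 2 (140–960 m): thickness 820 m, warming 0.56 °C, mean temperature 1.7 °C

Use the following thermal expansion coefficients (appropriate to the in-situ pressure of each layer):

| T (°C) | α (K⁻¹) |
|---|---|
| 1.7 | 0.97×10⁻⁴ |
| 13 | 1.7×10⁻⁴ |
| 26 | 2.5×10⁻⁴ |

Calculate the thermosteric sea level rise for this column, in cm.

Layer 1 at 26 °C → α = 2.5×10⁻⁴ K⁻¹
Layer 2 at 1.7 °C → α = 0.97×10⁻⁴ K⁻¹
Layer 1: 0.62 × 140 × 2.5×10⁻⁴ = 0.02170 m
0.56 × 820 × 0.97×10⁻⁴ = 0.0445424 m
Δh = 0.02170 + 0.0445424 = 0.0662424 m

6.62 cm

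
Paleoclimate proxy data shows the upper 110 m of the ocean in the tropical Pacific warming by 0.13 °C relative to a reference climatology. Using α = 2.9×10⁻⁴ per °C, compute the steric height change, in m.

Δh = αΔT·H = 2.9×10⁻⁴ × 0.13 × 110 = 0.004147 m

0.00415 m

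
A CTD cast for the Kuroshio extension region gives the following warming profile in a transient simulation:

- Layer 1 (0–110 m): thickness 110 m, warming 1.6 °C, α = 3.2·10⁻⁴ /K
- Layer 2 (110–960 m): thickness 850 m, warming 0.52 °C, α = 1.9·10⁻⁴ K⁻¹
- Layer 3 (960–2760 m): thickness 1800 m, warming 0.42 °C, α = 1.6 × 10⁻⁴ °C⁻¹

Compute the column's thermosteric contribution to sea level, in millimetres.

110 × 3.2×10⁻⁴ × 1.6 = 0.05632 m
110–960 m: 0.52 × 1.9×10⁻⁴ × 850 = 0.08398 m
960–2760 m: 1800 × 0.42 × 1.6×10⁻⁴ = 0.12096 m
Δh = 0.05632 + 0.08398 + 0.12096 = 0.26126 m

about 260 mm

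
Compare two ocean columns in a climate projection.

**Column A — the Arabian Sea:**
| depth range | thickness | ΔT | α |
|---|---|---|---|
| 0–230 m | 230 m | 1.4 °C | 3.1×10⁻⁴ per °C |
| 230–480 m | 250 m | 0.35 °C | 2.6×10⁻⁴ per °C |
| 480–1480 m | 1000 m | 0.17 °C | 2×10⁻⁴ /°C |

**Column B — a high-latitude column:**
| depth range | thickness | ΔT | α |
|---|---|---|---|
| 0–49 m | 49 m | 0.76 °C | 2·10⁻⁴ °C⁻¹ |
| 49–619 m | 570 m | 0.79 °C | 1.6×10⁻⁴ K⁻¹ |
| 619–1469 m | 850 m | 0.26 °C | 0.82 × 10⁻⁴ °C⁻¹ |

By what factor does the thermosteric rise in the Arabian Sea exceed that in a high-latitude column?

1.60

A 0–230 m: 1.4 × 3.1×10⁻⁴ × 230 = 0.09982 m
A 230–480 m: 250 × 2.6×10⁻⁴ × 0.35 = 0.02275 m
A Layer 3: 2×10⁻⁴ × 1000 × 0.17 = 0.03400 m
A total: 0.15657 m
B 0–49 m: 2×10⁻⁴ × 0.76 × 49 = 0.007448 m
B Layer 2: 1.6×10⁻⁴ × 0.79 × 570 = 0.072048 m
B 850 × 0.82×10⁻⁴ × 0.26 = 0.018122 m
B total: 0.097618 m
Ratio: 0.15657 / 0.097618 ≈ 1.604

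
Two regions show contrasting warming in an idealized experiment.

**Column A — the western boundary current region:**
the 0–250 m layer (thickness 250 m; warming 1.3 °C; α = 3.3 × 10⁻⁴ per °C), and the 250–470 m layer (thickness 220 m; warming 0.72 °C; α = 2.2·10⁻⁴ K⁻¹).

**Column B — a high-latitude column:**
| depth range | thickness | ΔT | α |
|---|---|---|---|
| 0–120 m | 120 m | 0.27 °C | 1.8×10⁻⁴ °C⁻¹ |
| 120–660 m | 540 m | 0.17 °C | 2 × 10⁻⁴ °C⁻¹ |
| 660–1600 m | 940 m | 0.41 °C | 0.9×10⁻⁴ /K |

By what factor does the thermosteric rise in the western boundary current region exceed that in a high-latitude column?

a factor of 2.4

A 0–250 m: 1.3 × 3.3×10⁻⁴ × 250 = 0.10725 m
A Layer 2: 0.72 × 2.2×10⁻⁴ × 220 = 0.034848 m
A total: 0.142098 m
B 120 × 1.8×10⁻⁴ × 0.27 = 0.005832 m
B Layer 2: 540 × 2×10⁻⁴ × 0.17 = 0.01836 m
B 660–1600 m: 0.41 × 940 × 0.9×10⁻⁴ = 0.034686 m
B total: 0.058878 m
Ratio: 0.142098 / 0.058878 ≈ 2.413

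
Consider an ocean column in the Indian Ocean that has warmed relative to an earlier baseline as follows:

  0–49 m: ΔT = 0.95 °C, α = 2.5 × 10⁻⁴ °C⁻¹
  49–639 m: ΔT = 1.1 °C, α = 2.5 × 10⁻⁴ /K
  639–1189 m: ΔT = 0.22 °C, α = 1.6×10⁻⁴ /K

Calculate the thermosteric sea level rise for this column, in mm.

Δh ≈ 193 mm

49 × 2.5×10⁻⁴ × 0.95 = 0.0116375 m
Layer 2: 2.5×10⁻⁴ × 1.1 × 590 = 0.16225 m
550 × 0.22 × 1.6×10⁻⁴ = 0.01936 m
Δh = 0.0116375 + 0.16225 + 0.01936 = 0.1932475 m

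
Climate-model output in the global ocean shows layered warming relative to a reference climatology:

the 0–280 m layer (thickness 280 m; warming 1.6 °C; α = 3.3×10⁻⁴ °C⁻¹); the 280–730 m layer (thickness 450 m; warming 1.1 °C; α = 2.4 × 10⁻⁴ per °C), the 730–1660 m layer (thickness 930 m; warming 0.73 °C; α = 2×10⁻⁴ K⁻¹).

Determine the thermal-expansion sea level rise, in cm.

40.2 cm

1.6 × 3.3×10⁻⁴ × 280 = 0.14784 m
450 × 2.4×10⁻⁴ × 1.1 = 0.11880 m
2×10⁻⁴ × 0.73 × 930 = 0.13578 m
Δh = 0.14784 + 0.11880 + 0.13578 = 0.40242 m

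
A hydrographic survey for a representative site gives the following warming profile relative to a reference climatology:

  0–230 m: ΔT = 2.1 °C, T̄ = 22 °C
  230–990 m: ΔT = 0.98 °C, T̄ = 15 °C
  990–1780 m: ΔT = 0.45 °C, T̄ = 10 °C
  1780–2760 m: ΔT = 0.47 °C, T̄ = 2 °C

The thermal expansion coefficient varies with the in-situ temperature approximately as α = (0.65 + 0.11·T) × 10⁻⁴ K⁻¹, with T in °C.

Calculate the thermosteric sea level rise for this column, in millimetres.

Layer 1: α = (0.65 + 0.11×22)×10⁻⁴ = 3.07×10⁻⁴ K⁻¹
Layer 2: α = (0.65 + 0.11×15)×10⁻⁴ = 2.3×10⁻⁴ K⁻¹
Layer 3: α = (0.65 + 0.11×10)×10⁻⁴ = 1.75×10⁻⁴ K⁻¹
Layer 4: α = (0.65 + 0.11×2)×10⁻⁴ = 0.87×10⁻⁴ K⁻¹
230 × 3.07×10⁻⁴ × 2.1 = 0.148281 m
2.3×10⁻⁴ × 760 × 0.98 = 0.171304 m
990–1780 m: 0.45 × 1.75×10⁻⁴ × 790 = 0.0622125 m
1780–2760 m: 980 × 0.87×10⁻⁴ × 0.47 = 0.0400722 m
Δh = 0.148281 + 0.171304 + 0.0622125 + 0.0400722 = 0.4218697 m ≈ 420 mm

Δh = 420 mm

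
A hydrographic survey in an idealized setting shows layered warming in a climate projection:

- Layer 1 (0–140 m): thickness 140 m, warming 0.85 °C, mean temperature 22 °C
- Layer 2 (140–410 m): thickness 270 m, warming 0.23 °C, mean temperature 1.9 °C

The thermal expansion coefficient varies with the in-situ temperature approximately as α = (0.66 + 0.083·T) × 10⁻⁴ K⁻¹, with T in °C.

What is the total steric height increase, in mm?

Layer 1: α = (0.66 + 0.083×22)×10⁻⁴ = 2.486×10⁻⁴ K⁻¹
Layer 2: α = (0.66 + 0.083×1.9)×10⁻⁴ = 0.8177×10⁻⁴ K⁻¹
Layer 1: 0.85 × 140 × 2.486×10⁻⁴ = 0.0295834 m
140–410 m: 270 × 0.23 × 0.8177×10⁻⁴ = 0.005077917 m
Δh = 0.0295834 + 0.005077917 = 0.034661317 m ≈ 34.7 mm

34.7 mm of thermosteric rise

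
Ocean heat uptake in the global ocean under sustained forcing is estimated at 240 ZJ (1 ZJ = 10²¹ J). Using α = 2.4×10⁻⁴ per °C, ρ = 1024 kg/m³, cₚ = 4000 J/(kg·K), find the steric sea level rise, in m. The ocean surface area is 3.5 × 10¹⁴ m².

Per unit area: Q = 240×10²¹ / (3.5×10¹⁴) ≈ 6.857×10⁸ J/m²
Δh = αQ/(ρcₚ) = 2.4×10⁻⁴ × 6.857×10⁸ / (1024 × 4000) ≈ 0.040178 m

0.0402 m of thermosteric rise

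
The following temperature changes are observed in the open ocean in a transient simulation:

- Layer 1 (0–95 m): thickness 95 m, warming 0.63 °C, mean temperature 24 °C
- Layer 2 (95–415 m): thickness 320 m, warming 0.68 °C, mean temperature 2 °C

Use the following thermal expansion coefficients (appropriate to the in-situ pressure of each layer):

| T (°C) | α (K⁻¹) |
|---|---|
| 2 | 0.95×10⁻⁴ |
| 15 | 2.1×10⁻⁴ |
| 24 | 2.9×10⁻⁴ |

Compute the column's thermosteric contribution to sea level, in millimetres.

Layer 1 at 24 °C → α = 2.9×10⁻⁴ K⁻¹
Layer 2 at 2 °C → α = 0.95×10⁻⁴ K⁻¹
Layer 1: 95 × 2.9×10⁻⁴ × 0.63 = 0.0173565 m
Layer 2: 320 × 0.68 × 0.95×10⁻⁴ = 0.020672 m
Δh = 0.0173565 + 0.020672 = 0.0380285 m

Δh = 38.0 mm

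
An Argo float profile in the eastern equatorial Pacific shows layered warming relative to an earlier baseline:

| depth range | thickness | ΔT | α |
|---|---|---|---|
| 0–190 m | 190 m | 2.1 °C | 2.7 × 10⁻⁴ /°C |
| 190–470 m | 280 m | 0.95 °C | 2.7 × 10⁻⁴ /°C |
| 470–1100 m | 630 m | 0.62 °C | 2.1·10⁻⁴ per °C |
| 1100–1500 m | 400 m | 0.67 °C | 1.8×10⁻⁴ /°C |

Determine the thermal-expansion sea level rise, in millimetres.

0–190 m: 190 × 2.7×10⁻⁴ × 2.1 = 0.10773 m
280 × 0.95 × 2.7×10⁻⁴ = 0.07182 m
2.1×10⁻⁴ × 0.62 × 630 = 0.082026 m
400 × 0.67 × 1.8×10⁻⁴ = 0.04824 m
Δh = 0.10773 + 0.07182 + 0.082026 + 0.04824 = 0.309816 m

Δh = 310 mm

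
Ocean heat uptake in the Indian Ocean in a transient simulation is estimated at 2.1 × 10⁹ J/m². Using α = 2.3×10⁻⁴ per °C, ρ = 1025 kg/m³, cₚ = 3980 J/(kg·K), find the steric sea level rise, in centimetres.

Δh = αQ/(ρcₚ) = 2.3×10⁻⁴ × 2.1×10⁹ / (1025 × 3980) ≈ 0.11840 m

Δh ≈ 12 cm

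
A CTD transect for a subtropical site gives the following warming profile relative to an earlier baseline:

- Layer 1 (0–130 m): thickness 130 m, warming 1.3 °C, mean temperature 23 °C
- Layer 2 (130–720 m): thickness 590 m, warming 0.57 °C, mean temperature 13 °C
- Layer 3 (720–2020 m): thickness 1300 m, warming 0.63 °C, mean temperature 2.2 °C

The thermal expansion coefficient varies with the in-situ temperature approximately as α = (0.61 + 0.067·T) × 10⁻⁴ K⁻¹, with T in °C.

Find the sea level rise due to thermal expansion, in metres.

Layer 1: α = (0.61 + 0.067×23)×10⁻⁴ = 2.151×10⁻⁴ K⁻¹
Layer 2: α = (0.61 + 0.067×13)×10⁻⁴ = 1.481×10⁻⁴ K⁻¹
Layer 3: α = (0.61 + 0.067×2.2)×10⁻⁴ = 0.7574×10⁻⁴ K⁻¹
Layer 1: 1.3 × 2.151×10⁻⁴ × 130 = 0.0363519 m
130–720 m: 0.57 × 1.481×10⁻⁴ × 590 = 0.04980603 m
0.7574×10⁻⁴ × 1300 × 0.63 = 0.06203106 m
Δh = 0.0363519 + 0.04980603 + 0.06203106 = 0.14818899 m ≈ 0.148 m

about 0.148 m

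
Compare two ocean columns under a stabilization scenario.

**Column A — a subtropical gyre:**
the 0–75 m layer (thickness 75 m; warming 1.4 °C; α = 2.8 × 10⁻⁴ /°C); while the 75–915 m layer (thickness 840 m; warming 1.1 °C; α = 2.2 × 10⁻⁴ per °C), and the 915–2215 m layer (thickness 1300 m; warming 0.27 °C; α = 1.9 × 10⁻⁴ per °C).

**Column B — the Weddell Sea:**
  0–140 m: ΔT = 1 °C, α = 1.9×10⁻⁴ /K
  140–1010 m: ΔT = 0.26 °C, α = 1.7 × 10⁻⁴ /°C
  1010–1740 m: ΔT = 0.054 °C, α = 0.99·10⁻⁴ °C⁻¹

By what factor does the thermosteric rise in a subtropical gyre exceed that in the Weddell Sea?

A 0–75 m: 2.8×10⁻⁴ × 75 × 1.4 = 0.02940 m
A Layer 2: 840 × 2.2×10⁻⁴ × 1.1 = 0.20328 m
A Layer 3: 0.27 × 1300 × 1.9×10⁻⁴ = 0.06669 m
A total: 0.29937 m
B 1.9×10⁻⁴ × 1 × 140 = 0.02660 m
B Layer 2: 0.26 × 1.7×10⁻⁴ × 870 = 0.038454 m
B 730 × 0.99×10⁻⁴ × 0.054 = 0.00390258 m
B total: 0.06895658 m
Ratio: 0.29937 / 0.06895658 ≈ 4.341

≈ 4.3×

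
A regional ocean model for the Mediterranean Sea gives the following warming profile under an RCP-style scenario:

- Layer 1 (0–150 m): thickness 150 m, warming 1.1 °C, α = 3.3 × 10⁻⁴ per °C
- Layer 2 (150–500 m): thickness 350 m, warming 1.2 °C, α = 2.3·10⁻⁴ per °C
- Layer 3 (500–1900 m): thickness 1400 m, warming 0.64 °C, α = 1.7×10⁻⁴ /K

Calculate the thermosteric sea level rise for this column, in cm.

Δh ≈ 30.3 cm

3.3×10⁻⁴ × 150 × 1.1 = 0.05445 m
Layer 2: 1.2 × 350 × 2.3×10⁻⁴ = 0.09660 m
500–1900 m: 1.7×10⁻⁴ × 0.64 × 1400 = 0.15232 m
Δh = 0.05445 + 0.09660 + 0.15232 = 0.30337 m ≈ 30.3 cm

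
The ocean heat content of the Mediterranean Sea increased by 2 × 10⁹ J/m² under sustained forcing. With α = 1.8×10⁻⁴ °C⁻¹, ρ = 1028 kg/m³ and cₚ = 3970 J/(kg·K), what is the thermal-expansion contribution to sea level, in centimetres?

Δh ≈ 8.8 cm

Δh = αQ/(ρcₚ) = 1.8×10⁻⁴ × 2×10⁹ / (1028 × 3970) ≈ 0.08821 m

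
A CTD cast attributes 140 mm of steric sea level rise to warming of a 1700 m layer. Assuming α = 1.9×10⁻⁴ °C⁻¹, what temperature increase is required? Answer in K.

0.433 K

ΔT = Δh/(αH) = 0.14 / (1.9×10⁻⁴ × 1700) ≈ 0.4334 K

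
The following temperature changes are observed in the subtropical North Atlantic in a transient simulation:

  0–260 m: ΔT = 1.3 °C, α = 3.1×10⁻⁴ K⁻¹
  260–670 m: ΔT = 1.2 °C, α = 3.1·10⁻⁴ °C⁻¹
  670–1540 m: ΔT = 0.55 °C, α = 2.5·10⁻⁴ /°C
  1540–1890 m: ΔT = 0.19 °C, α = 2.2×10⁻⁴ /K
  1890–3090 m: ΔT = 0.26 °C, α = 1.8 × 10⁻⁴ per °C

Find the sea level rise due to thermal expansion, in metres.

Layer 1: 260 × 3.1×10⁻⁴ × 1.3 = 0.10478 m
3.1×10⁻⁴ × 410 × 1.2 = 0.15252 m
0.55 × 870 × 2.5×10⁻⁴ = 0.119625 m
350 × 0.19 × 2.2×10⁻⁴ = 0.01463 m
1890–3090 m: 0.26 × 1200 × 1.8×10⁻⁴ = 0.05616 m
Δh = 0.10478 + 0.15252 + 0.119625 + 0.01463 + 0.05616 = 0.447715 m

0.448 m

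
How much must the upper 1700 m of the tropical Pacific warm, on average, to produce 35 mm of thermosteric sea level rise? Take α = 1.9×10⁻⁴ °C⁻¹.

0.108 °C

ΔT = Δh/(αH) = 0.035 / (1.9×10⁻⁴ × 1700) ≈ 0.1084 °C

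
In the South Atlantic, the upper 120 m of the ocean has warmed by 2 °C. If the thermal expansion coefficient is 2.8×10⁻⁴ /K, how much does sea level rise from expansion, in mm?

about 67.2 mm

Δh = αΔT·H = 2.8×10⁻⁴ × 2 × 120 = 0.06720 m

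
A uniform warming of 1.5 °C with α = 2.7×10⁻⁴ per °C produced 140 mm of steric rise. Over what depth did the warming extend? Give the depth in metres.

346 m

H = Δh/(αΔT) = 0.14 / (2.7×10⁻⁴ × 1.5) ≈ 345.7 m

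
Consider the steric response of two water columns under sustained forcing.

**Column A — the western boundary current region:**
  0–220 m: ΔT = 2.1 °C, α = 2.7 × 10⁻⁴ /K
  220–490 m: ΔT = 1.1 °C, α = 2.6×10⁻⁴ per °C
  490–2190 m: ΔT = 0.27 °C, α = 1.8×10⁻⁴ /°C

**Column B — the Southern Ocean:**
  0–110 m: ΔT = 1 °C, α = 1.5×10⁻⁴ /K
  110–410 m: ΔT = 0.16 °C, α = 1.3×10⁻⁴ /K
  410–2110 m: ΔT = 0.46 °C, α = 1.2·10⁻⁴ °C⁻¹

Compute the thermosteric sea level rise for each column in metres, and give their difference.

A Layer 1: 2.1 × 2.7×10⁻⁴ × 220 = 0.12474 m
A Layer 2: 2.6×10⁻⁴ × 1.1 × 270 = 0.07722 m
A 1.8×10⁻⁴ × 0.27 × 1700 = 0.08262 m
A total: 0.28458 m
B 110 × 1.5×10⁻⁴ × 1 = 0.01650 m
B 1.3×10⁻⁴ × 0.16 × 300 = 0.00624 m
B 0.46 × 1700 × 1.2×10⁻⁴ = 0.09384 m
B total: 0.11658 m
Difference: 0.28458 − 0.11658 = 0.16800 m

A: 0.285 m; B: 0.117 m; difference 0.168 m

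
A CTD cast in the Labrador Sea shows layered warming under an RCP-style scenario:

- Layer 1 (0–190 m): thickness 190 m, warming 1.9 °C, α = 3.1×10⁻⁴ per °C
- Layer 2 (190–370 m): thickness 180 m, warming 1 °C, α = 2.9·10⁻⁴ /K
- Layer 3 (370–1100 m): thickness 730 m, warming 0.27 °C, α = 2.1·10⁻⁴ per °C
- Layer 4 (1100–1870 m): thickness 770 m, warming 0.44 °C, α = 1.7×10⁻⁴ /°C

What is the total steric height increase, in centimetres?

Δh ≈ 26 cm

0–190 m: 190 × 1.9 × 3.1×10⁻⁴ = 0.11191 m
180 × 2.9×10⁻⁴ × 1 = 0.05220 m
Layer 3: 730 × 0.27 × 2.1×10⁻⁴ = 0.041391 m
Layer 4: 770 × 0.44 × 1.7×10⁻⁴ = 0.057596 m
Δh = 0.11191 + 0.05220 + 0.041391 + 0.057596 = 0.263097 m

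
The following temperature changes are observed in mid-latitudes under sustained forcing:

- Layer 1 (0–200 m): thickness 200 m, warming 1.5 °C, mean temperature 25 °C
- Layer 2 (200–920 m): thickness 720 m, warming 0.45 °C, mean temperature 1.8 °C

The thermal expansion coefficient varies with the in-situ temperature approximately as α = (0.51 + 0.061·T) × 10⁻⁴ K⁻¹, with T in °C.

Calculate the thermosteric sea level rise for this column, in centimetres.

Layer 1: α = (0.51 + 0.061×25)×10⁻⁴ = 2.035×10⁻⁴ K⁻¹
Layer 2: α = (0.51 + 0.061×1.8)×10⁻⁴ = 0.6198×10⁻⁴ K⁻¹
0–200 m: 200 × 1.5 × 2.035×10⁻⁴ = 0.06105 m
0.45 × 720 × 0.6198×10⁻⁴ = 0.02008152 m
Δh = 0.06105 + 0.02008152 = 0.08113152 m

Δh ≈ 8.11 cm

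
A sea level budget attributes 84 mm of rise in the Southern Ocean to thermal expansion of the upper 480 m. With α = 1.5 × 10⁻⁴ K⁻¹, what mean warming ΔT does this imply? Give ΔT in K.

about 1.17 K

ΔT = Δh/(αH) = 0.084 / (1.5×10⁻⁴ × 480) ≈ 1.167 K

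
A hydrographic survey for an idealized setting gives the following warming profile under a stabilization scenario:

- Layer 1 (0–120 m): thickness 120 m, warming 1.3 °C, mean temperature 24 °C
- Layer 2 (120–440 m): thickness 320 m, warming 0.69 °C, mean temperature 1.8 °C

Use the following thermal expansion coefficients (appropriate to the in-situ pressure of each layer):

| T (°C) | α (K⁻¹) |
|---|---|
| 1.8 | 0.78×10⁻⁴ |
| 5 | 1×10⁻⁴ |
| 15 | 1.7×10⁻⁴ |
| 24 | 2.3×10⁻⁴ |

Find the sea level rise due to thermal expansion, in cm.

about 5.31 cm

Layer 1 at 24 °C → α = 2.3×10⁻⁴ K⁻¹
Layer 2 at 1.8 °C → α = 0.78×10⁻⁴ K⁻¹
0–120 m: 2.3×10⁻⁴ × 1.3 × 120 = 0.03588 m
120–440 m: 0.78×10⁻⁴ × 0.69 × 320 = 0.0172224 m
Δh = 0.03588 + 0.0172224 = 0.0531024 m ≈ 5.31 cm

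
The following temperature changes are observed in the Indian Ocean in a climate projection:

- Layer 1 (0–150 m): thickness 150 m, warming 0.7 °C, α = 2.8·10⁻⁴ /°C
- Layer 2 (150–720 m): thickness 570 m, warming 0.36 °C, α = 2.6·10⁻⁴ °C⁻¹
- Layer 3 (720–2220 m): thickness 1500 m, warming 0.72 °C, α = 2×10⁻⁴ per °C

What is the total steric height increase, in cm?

Δh ≈ 29.9 cm

0–150 m: 2.8×10⁻⁴ × 150 × 0.7 = 0.02940 m
570 × 2.6×10⁻⁴ × 0.36 = 0.053352 m
720–2220 m: 0.72 × 2×10⁻⁴ × 1500 = 0.21600 m
Δh = 0.02940 + 0.053352 + 0.21600 = 0.298752 m ≈ 29.9 cm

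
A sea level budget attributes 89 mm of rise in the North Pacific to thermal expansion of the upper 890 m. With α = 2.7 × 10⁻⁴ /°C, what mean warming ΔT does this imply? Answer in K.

ΔT = Δh/(αH) = 0.089 / (2.7×10⁻⁴ × 890) ≈ 0.3704 K

ΔT ≈ 0.370 K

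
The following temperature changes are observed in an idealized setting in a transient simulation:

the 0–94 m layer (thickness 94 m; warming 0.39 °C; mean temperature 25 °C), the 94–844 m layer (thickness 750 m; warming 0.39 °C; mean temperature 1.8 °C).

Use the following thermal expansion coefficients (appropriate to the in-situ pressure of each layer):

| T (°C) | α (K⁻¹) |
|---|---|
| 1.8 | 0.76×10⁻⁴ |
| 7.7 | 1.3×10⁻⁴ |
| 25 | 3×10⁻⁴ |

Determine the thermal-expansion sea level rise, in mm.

Layer 1 at 25 °C → α = 3×10⁻⁴ K⁻¹
Layer 2 at 1.8 °C → α = 0.76×10⁻⁴ K⁻¹
94 × 0.39 × 3×10⁻⁴ = 0.010998 m
Layer 2: 0.76×10⁻⁴ × 750 × 0.39 = 0.02223 m
Δh = 0.010998 + 0.02223 = 0.033228 m

Δh ≈ 33.2 mm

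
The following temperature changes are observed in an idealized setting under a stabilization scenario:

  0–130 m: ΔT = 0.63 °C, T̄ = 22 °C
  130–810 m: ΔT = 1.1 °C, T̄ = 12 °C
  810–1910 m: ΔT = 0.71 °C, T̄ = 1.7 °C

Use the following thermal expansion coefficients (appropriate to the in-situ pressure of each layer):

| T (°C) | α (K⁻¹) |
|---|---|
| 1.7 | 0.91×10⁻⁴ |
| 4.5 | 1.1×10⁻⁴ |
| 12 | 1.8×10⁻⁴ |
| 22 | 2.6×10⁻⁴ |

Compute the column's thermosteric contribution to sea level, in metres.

about 0.23 m

Layer 1 at 22 °C → α = 2.6×10⁻⁴ K⁻¹
Layer 2 at 12 °C → α = 1.8×10⁻⁴ K⁻¹
Layer 3 at 1.7 °C → α = 0.91×10⁻⁴ K⁻¹
0–130 m: 130 × 0.63 × 2.6×10⁻⁴ = 0.021294 m
130–810 m: 1.1 × 1.8×10⁻⁴ × 680 = 0.13464 m
810–1910 m: 1100 × 0.91×10⁻⁴ × 0.71 = 0.071071 m
Δh = 0.021294 + 0.13464 + 0.071071 = 0.227005 m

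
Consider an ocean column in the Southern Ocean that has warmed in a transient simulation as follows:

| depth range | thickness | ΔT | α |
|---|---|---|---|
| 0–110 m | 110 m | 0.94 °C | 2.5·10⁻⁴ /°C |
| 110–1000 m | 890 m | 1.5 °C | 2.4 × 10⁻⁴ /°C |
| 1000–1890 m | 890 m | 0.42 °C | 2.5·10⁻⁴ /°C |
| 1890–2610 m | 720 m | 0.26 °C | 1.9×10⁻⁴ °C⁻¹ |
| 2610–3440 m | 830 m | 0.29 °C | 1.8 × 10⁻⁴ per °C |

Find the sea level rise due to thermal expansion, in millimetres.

Δh = 520 mm

0–110 m: 0.94 × 2.5×10⁻⁴ × 110 = 0.02585 m
890 × 1.5 × 2.4×10⁻⁴ = 0.32040 m
1000–1890 m: 890 × 0.42 × 2.5×10⁻⁴ = 0.09345 m
Layer 4: 0.26 × 1.9×10⁻⁴ × 720 = 0.035568 m
2610–3440 m: 0.29 × 1.8×10⁻⁴ × 830 = 0.043326 m
Δh = 0.02585 + 0.32040 + 0.09345 + 0.035568 + 0.043326 = 0.518594 m ≈ 520 mm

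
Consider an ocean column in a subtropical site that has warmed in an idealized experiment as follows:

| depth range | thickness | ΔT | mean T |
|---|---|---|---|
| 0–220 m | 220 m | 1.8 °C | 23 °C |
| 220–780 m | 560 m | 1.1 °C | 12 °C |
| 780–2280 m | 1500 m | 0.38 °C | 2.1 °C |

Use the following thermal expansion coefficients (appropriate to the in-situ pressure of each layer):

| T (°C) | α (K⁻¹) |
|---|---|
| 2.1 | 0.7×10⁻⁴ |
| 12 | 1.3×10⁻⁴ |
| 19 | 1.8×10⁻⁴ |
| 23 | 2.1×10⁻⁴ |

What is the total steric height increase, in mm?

200 mm

Layer 1 at 23 °C → α = 2.1×10⁻⁴ K⁻¹
Layer 2 at 12 °C → α = 1.3×10⁻⁴ K⁻¹
Layer 3 at 2.1 °C → α = 0.7×10⁻⁴ K⁻¹
1.8 × 220 × 2.1×10⁻⁴ = 0.08316 m
220–780 m: 1.1 × 560 × 1.3×10⁻⁴ = 0.08008 m
780–2280 m: 0.7×10⁻⁴ × 1500 × 0.38 = 0.03990 m
Δh = 0.08316 + 0.08008 + 0.03990 = 0.20314 m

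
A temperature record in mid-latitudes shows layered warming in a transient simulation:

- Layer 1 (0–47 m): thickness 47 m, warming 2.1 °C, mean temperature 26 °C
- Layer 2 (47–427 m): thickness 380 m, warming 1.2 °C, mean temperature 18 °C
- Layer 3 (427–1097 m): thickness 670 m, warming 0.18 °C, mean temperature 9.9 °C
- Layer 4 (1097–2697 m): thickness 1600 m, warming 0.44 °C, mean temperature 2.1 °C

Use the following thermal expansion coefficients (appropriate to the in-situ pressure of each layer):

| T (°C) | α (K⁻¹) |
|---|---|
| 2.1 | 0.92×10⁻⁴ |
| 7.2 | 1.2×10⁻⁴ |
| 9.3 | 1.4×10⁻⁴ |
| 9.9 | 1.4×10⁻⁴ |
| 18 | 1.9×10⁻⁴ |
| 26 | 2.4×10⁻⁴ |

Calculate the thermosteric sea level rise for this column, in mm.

about 190 mm

Layer 1 at 26 °C → α = 2.4×10⁻⁴ K⁻¹
Layer 2 at 18 °C → α = 1.9×10⁻⁴ K⁻¹
Layer 3 at 9.9 °C → α = 1.4×10⁻⁴ K⁻¹
Layer 4 at 2.1 °C → α = 0.92×10⁻⁴ K⁻¹
Layer 1: 47 × 2.1 × 2.4×10⁻⁴ = 0.023688 m
380 × 1.9×10⁻⁴ × 1.2 = 0.08664 m
427–1097 m: 0.18 × 670 × 1.4×10⁻⁴ = 0.016884 m
1097–2697 m: 1600 × 0.92×10⁻⁴ × 0.44 = 0.064768 m
Δh = 0.023688 + 0.08664 + 0.016884 + 0.064768 = 0.19198 m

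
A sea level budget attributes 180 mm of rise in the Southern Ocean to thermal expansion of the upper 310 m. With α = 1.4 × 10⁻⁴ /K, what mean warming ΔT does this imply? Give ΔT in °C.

ΔT = Δh/(αH) = 0.18 / (1.4×10⁻⁴ × 310) ≈ 4.147 °C

ΔT ≈ 4.15 °C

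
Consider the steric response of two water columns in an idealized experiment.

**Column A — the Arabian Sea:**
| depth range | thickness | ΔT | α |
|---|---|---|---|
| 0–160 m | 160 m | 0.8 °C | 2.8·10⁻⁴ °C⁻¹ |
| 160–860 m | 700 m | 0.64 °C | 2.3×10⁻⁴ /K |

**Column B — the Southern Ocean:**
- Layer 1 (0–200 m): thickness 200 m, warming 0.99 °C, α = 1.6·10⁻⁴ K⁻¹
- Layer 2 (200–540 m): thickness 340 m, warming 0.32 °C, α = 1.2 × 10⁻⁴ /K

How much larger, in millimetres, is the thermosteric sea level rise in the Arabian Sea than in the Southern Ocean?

A 0–160 m: 0.8 × 2.8×10⁻⁴ × 160 = 0.03584 m
A 0.64 × 700 × 2.3×10⁻⁴ = 0.10304 m
A total: 0.13888 m
B Layer 1: 0.99 × 200 × 1.6×10⁻⁴ = 0.03168 m
B 200–540 m: 0.32 × 1.2×10⁻⁴ × 340 = 0.013056 m
B total: 0.044736 m
Difference: 0.13888 − 0.044736 = 0.094144 m

94 mm larger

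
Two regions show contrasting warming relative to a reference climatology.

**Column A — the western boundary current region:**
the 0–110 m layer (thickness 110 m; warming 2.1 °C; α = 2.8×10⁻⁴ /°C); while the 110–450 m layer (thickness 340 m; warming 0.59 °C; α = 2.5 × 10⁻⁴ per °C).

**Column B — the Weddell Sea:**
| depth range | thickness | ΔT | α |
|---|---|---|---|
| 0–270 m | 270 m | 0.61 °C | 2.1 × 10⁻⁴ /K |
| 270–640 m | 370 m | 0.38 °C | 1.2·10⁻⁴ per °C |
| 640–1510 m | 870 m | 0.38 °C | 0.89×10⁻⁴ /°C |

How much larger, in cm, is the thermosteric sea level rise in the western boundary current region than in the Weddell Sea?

A Layer 1: 2.1 × 2.8×10⁻⁴ × 110 = 0.06468 m
A Layer 2: 2.5×10⁻⁴ × 0.59 × 340 = 0.05015 m
A total: 0.11483 m
B Layer 1: 0.61 × 270 × 2.1×10⁻⁴ = 0.034587 m
B 1.2×10⁻⁴ × 370 × 0.38 = 0.016872 m
B 640–1510 m: 870 × 0.89×10⁻⁴ × 0.38 = 0.0294234 m
B total: 0.0808824 m
Difference: 0.11483 − 0.0808824 = 0.0339476 m

Δh_A − Δh_B ≈ 3.39 cm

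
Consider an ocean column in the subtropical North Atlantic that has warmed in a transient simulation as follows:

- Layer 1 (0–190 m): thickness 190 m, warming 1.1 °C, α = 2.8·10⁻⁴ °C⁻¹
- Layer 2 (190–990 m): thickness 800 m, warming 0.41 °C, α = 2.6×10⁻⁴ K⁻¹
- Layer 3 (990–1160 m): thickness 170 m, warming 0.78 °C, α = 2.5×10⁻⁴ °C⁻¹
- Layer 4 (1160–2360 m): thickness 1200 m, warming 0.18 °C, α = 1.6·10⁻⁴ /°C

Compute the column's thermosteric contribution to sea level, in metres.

Δh = 0.21 m

0–190 m: 190 × 1.1 × 2.8×10⁻⁴ = 0.05852 m
Layer 2: 800 × 0.41 × 2.6×10⁻⁴ = 0.08528 m
170 × 2.5×10⁻⁴ × 0.78 = 0.03315 m
1160–2360 m: 1200 × 1.6×10⁻⁴ × 0.18 = 0.03456 m
Δh = 0.05852 + 0.08528 + 0.03315 + 0.03456 = 0.21151 m ≈ 0.21 m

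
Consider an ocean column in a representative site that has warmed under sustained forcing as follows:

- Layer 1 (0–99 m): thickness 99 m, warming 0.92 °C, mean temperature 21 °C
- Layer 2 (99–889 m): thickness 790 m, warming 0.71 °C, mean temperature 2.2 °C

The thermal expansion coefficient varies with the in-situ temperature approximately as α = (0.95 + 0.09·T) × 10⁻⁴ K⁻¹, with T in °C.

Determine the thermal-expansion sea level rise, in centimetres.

Δh = 9.03 cm

Layer 1: α = (0.95 + 0.09×21)×10⁻⁴ = 2.84×10⁻⁴ K⁻¹
Layer 2: α = (0.95 + 0.09×2.2)×10⁻⁴ = 1.148×10⁻⁴ K⁻¹
0–99 m: 99 × 0.92 × 2.84×10⁻⁴ = 0.02586672 m
Layer 2: 0.71 × 790 × 1.148×10⁻⁴ = 0.06439132 m
Δh = 0.02586672 + 0.06439132 = 0.09025804 m ≈ 9.03 cm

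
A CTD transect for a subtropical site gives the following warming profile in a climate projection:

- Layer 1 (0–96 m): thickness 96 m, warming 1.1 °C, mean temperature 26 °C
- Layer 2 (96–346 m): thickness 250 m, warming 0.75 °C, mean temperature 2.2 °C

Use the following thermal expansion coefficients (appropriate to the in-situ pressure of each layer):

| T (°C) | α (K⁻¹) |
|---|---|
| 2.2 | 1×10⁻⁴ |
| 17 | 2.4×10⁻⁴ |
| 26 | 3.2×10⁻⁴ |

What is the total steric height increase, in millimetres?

Layer 1 at 26 °C → α = 3.2×10⁻⁴ K⁻¹
Layer 2 at 2.2 °C → α = 1×10⁻⁴ K⁻¹
96 × 1.1 × 3.2×10⁻⁴ = 0.033792 m
96–346 m: 250 × 1×10⁻⁴ × 0.75 = 0.01875 m
Δh = 0.033792 + 0.01875 = 0.052542 m

Δh = 52.5 mm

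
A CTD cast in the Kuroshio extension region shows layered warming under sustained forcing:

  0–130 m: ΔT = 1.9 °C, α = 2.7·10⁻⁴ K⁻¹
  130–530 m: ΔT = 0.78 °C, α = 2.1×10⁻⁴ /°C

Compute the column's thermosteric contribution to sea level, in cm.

Layer 1: 2.7×10⁻⁴ × 1.9 × 130 = 0.06669 m
2.1×10⁻⁴ × 400 × 0.78 = 0.06552 m
Δh = 0.06669 + 0.06552 = 0.13221 m ≈ 13.2 cm

13.2 cm of thermosteric rise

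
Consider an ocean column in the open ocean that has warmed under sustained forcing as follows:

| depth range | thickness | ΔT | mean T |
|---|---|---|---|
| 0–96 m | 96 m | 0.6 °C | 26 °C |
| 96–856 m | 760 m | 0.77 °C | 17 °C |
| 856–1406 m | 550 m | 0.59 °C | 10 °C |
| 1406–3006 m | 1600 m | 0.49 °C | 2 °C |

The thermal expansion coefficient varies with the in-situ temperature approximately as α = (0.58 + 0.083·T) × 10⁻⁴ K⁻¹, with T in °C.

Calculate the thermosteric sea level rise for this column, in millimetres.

about 237 mm

Layer 1: α = (0.58 + 0.083×26)×10⁻⁴ = 2.738×10⁻⁴ K⁻¹
Layer 2: α = (0.58 + 0.083×17)×10⁻⁴ = 1.991×10⁻⁴ K⁻¹
Layer 3: α = (0.58 + 0.083×10)×10⁻⁴ = 1.41×10⁻⁴ K⁻¹
Layer 4: α = (0.58 + 0.083×2)×10⁻⁴ = 0.746×10⁻⁴ K⁻¹
Layer 1: 2.738×10⁻⁴ × 0.6 × 96 = 0.01577088 m
760 × 1.991×10⁻⁴ × 0.77 = 0.11651332 m
1.41×10⁻⁴ × 0.59 × 550 = 0.0457545 m
1406–3006 m: 1600 × 0.49 × 0.746×10⁻⁴ = 0.0584864 m
Δh = 0.01577088 + 0.11651332 + 0.0457545 + 0.0584864 = 0.2365251 m ≈ 237 mm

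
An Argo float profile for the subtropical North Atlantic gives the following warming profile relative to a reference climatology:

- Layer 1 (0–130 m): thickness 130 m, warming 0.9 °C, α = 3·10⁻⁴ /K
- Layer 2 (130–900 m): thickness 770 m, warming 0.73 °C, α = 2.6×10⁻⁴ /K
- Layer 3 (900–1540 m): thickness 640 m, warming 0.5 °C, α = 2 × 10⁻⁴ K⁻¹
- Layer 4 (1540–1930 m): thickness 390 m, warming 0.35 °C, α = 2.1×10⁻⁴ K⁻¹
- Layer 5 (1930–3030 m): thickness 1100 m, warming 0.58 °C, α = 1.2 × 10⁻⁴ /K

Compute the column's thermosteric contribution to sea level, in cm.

Δh = 35.0 cm

Layer 1: 130 × 3×10⁻⁴ × 0.9 = 0.03510 m
Layer 2: 0.73 × 2.6×10⁻⁴ × 770 = 0.146146 m
900–1540 m: 640 × 2×10⁻⁴ × 0.5 = 0.06400 m
Layer 4: 390 × 2.1×10⁻⁴ × 0.35 = 0.028665 m
Layer 5: 0.58 × 1.2×10⁻⁴ × 1100 = 0.07656 m
Δh = 0.03510 + 0.146146 + 0.06400 + 0.028665 + 0.07656 = 0.350471 m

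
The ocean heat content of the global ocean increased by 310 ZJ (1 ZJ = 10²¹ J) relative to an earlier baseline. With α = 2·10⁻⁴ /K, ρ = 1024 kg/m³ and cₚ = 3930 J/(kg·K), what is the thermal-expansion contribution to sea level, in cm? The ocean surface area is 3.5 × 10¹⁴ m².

Per unit area: Q = 310×10²¹ / (3.5×10¹⁴) ≈ 8.857×10⁸ J/m²
Δh = αQ/(ρcₚ) = 2×10⁻⁴ × 8.857×10⁸ / (1024 × 3930) ≈ 0.044017 m

about 4.40 cm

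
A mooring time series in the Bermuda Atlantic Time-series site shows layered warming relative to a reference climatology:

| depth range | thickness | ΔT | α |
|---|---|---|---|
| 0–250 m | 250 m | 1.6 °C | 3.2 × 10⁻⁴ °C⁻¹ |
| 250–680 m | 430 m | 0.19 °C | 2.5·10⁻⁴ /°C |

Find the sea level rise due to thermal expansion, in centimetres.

14.8 cm of thermosteric rise

Layer 1: 1.6 × 250 × 3.2×10⁻⁴ = 0.12800 m
Layer 2: 0.19 × 430 × 2.5×10⁻⁴ = 0.020425 m
Δh = 0.12800 + 0.020425 = 0.148425 m ≈ 14.8 cm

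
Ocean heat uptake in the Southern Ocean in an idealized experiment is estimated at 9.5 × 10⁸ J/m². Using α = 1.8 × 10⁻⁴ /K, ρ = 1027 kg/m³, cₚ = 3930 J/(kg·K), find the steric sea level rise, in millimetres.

Δh = αQ/(ρcₚ) = 1.8×10⁻⁴ × 9.5×10⁸ / (1027 × 3930) ≈ 0.042368 m

about 42 mm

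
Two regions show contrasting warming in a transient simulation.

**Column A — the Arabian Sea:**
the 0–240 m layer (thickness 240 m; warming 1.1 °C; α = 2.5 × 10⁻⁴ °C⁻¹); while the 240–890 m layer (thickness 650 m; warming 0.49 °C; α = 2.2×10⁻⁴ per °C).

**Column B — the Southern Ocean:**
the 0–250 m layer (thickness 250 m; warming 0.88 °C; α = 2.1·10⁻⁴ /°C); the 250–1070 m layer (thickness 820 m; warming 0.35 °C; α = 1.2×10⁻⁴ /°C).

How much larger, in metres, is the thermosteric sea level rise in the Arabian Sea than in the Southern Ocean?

A Layer 1: 1.1 × 240 × 2.5×10⁻⁴ = 0.06600 m
A Layer 2: 2.2×10⁻⁴ × 0.49 × 650 = 0.07007 m
A total: 0.13607 m
B Layer 1: 250 × 2.1×10⁻⁴ × 0.88 = 0.04620 m
B 0.35 × 820 × 1.2×10⁻⁴ = 0.03444 m
B total: 0.08064 m
Difference: 0.13607 − 0.08064 = 0.05543 m

0.0554 m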